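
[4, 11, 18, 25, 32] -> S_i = 4 + 7*i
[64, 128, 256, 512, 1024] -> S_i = 64*2^i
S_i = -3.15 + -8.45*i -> [-3.15, -11.6, -20.05, -28.5, -36.95]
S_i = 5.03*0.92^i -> [5.03, 4.63, 4.26, 3.92, 3.6]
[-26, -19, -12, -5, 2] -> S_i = -26 + 7*i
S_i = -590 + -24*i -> [-590, -614, -638, -662, -686]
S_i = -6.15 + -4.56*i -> [-6.15, -10.71, -15.27, -19.83, -24.39]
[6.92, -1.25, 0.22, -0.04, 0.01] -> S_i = 6.92*(-0.18)^i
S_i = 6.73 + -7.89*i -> [6.73, -1.16, -9.05, -16.94, -24.83]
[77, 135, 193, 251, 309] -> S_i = 77 + 58*i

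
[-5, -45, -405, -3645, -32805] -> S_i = -5*9^i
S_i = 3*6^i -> [3, 18, 108, 648, 3888]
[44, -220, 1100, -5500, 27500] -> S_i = 44*-5^i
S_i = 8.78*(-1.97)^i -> [8.78, -17.3, 34.07, -67.13, 132.24]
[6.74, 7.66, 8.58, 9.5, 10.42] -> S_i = 6.74 + 0.92*i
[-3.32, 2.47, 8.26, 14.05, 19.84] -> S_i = -3.32 + 5.79*i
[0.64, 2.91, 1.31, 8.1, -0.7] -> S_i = Random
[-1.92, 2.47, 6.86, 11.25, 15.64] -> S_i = -1.92 + 4.39*i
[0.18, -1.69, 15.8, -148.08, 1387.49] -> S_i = 0.18*(-9.37)^i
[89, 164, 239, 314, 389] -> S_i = 89 + 75*i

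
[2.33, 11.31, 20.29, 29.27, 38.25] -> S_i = 2.33 + 8.98*i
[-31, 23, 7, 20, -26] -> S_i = Random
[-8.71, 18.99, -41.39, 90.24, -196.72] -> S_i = -8.71*(-2.18)^i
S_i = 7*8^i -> [7, 56, 448, 3584, 28672]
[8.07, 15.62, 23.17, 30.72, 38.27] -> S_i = 8.07 + 7.55*i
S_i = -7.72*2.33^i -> [-7.72, -17.99, -41.91, -97.65, -227.53]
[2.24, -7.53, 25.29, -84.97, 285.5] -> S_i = 2.24*(-3.36)^i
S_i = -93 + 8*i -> [-93, -85, -77, -69, -61]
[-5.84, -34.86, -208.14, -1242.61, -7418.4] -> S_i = -5.84*5.97^i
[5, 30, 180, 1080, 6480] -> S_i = 5*6^i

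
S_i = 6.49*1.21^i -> [6.49, 7.85, 9.5, 11.5, 13.91]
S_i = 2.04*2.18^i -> [2.04, 4.45, 9.69, 21.13, 46.07]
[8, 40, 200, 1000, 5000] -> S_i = 8*5^i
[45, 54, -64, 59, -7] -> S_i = Random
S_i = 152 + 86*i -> [152, 238, 324, 410, 496]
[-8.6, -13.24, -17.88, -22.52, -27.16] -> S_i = -8.60 + -4.64*i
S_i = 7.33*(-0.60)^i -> [7.33, -4.4, 2.64, -1.58, 0.95]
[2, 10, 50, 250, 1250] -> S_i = 2*5^i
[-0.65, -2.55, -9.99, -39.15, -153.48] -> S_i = -0.65*3.92^i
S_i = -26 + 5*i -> [-26, -21, -16, -11, -6]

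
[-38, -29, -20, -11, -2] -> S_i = -38 + 9*i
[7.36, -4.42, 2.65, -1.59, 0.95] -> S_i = 7.36*(-0.60)^i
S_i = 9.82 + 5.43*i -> [9.82, 15.25, 20.68, 26.11, 31.54]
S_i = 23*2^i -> [23, 46, 92, 184, 368]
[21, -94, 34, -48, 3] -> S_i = Random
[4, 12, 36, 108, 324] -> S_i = 4*3^i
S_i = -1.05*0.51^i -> [-1.05, -0.54, -0.27, -0.14, -0.07]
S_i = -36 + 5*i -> [-36, -31, -26, -21, -16]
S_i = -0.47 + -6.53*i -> [-0.47, -7.0, -13.53, -20.06, -26.59]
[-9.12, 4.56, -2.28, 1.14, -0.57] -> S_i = -9.12*(-0.50)^i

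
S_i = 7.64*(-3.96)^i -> [7.64, -30.25, 119.81, -474.44, 1878.77]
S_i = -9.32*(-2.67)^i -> [-9.32, 24.88, -66.44, 177.4, -473.65]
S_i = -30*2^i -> [-30, -60, -120, -240, -480]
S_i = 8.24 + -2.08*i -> [8.24, 6.16, 4.08, 2.0, -0.08]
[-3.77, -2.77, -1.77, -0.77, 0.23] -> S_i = -3.77 + 1.00*i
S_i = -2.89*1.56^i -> [-2.89, -4.51, -7.03, -10.97, -17.12]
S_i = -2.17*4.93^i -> [-2.17, -10.7, -52.74, -260.02, -1281.88]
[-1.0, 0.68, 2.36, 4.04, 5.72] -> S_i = -1.00 + 1.68*i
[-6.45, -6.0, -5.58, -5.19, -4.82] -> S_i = -6.45*0.93^i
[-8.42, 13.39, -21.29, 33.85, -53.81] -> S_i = -8.42*(-1.59)^i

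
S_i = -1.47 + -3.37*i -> [-1.47, -4.84, -8.21, -11.58, -14.95]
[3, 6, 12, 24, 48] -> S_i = 3*2^i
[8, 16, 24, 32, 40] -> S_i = 8 + 8*i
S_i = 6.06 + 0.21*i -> [6.06, 6.27, 6.48, 6.69, 6.9]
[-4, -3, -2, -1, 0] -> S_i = -4 + 1*i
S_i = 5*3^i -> [5, 15, 45, 135, 405]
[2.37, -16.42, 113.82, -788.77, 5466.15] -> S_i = 2.37*(-6.93)^i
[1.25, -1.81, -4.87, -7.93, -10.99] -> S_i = 1.25 + -3.06*i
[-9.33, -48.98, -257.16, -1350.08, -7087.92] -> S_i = -9.33*5.25^i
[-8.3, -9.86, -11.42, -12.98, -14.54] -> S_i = -8.30 + -1.56*i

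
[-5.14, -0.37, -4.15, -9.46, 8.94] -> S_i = Random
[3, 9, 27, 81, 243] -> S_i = 3*3^i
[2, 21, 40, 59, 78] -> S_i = 2 + 19*i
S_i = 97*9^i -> [97, 873, 7857, 70713, 636417]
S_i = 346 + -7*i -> [346, 339, 332, 325, 318]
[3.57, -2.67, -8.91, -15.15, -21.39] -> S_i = 3.57 + -6.24*i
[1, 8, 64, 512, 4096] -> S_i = 1*8^i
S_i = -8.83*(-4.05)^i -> [-8.83, 35.76, -144.83, 586.58, -2375.64]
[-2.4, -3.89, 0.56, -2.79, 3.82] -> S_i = Random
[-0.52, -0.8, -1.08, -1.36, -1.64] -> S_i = -0.52 + -0.28*i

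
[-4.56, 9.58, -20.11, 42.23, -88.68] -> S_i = -4.56*(-2.10)^i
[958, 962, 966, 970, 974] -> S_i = 958 + 4*i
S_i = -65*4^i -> [-65, -260, -1040, -4160, -16640]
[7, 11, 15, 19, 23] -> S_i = 7 + 4*i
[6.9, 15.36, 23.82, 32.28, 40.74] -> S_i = 6.90 + 8.46*i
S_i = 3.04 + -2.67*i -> [3.04, 0.37, -2.3, -4.97, -7.64]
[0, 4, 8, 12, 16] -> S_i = 0 + 4*i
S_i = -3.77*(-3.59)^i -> [-3.77, 13.53, -48.59, 174.43, -626.21]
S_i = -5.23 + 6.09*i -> [-5.23, 0.86, 6.95, 13.04, 19.13]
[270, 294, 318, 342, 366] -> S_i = 270 + 24*i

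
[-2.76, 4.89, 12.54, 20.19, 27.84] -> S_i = -2.76 + 7.65*i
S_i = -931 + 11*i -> [-931, -920, -909, -898, -887]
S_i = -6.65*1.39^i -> [-6.65, -9.24, -12.85, -17.86, -24.82]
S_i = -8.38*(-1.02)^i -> [-8.38, 8.55, -8.72, 8.89, -9.07]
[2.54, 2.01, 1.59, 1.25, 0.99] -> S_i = 2.54*0.79^i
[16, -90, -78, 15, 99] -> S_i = Random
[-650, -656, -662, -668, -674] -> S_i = -650 + -6*i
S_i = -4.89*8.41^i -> [-4.89, -41.12, -345.86, -2908.69, -24462.05]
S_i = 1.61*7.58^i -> [1.61, 12.2, 92.5, 701.19, 5314.99]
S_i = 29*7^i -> [29, 203, 1421, 9947, 69629]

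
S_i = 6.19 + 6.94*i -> [6.19, 13.13, 20.07, 27.01, 33.95]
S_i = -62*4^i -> [-62, -248, -992, -3968, -15872]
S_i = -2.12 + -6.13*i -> [-2.12, -8.25, -14.38, -20.51, -26.64]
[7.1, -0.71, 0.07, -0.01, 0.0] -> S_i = 7.10*(-0.10)^i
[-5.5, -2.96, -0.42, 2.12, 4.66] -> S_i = -5.50 + 2.54*i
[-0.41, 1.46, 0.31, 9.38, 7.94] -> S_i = Random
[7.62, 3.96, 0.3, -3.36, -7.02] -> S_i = 7.62 + -3.66*i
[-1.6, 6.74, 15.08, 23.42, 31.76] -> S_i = -1.60 + 8.34*i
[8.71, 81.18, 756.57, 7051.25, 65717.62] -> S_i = 8.71*9.32^i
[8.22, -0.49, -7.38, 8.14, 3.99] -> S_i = Random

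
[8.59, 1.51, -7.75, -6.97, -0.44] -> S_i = Random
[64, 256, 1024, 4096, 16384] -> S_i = 64*4^i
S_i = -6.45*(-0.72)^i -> [-6.45, 4.64, -3.34, 2.41, -1.73]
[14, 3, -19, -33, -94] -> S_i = Random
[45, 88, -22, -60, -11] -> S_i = Random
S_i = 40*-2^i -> [40, -80, 160, -320, 640]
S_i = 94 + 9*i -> [94, 103, 112, 121, 130]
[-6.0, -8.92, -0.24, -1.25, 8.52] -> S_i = Random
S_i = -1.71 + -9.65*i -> [-1.71, -11.36, -21.01, -30.66, -40.31]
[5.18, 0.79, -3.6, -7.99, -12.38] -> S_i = 5.18 + -4.39*i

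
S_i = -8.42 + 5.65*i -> [-8.42, -2.77, 2.88, 8.53, 14.18]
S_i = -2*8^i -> [-2, -16, -128, -1024, -8192]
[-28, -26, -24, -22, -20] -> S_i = -28 + 2*i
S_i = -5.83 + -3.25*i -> [-5.83, -9.08, -12.33, -15.58, -18.83]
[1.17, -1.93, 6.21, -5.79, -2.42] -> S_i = Random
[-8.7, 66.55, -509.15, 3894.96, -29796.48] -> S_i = -8.70*(-7.65)^i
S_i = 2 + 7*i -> [2, 9, 16, 23, 30]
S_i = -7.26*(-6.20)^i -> [-7.26, 45.01, -279.07, 1730.26, -10727.62]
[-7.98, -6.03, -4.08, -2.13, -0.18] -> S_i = -7.98 + 1.95*i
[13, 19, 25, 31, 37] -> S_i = 13 + 6*i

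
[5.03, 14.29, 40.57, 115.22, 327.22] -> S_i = 5.03*2.84^i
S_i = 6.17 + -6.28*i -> [6.17, -0.11, -6.39, -12.67, -18.95]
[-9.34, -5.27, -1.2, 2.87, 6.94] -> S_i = -9.34 + 4.07*i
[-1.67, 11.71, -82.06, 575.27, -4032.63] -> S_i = -1.67*(-7.01)^i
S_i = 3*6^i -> [3, 18, 108, 648, 3888]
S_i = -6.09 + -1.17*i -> [-6.09, -7.26, -8.43, -9.6, -10.77]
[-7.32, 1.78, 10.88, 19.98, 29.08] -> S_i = -7.32 + 9.10*i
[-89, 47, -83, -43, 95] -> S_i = Random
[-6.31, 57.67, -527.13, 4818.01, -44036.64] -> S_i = -6.31*(-9.14)^i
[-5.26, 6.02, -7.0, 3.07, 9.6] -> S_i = Random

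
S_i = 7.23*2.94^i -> [7.23, 21.26, 62.49, 183.73, 540.17]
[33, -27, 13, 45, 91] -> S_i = Random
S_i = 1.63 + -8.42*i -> [1.63, -6.79, -15.21, -23.63, -32.05]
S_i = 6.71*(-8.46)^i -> [6.71, -56.77, 480.25, -4062.88, 34371.93]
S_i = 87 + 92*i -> [87, 179, 271, 363, 455]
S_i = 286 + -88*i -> [286, 198, 110, 22, -66]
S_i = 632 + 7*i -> [632, 639, 646, 653, 660]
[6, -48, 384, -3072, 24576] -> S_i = 6*-8^i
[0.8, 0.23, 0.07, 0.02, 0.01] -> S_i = 0.80*0.29^i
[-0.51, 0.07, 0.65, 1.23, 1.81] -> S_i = -0.51 + 0.58*i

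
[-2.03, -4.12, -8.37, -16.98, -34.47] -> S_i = -2.03*2.03^i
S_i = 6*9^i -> [6, 54, 486, 4374, 39366]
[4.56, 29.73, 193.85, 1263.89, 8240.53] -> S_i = 4.56*6.52^i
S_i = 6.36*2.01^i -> [6.36, 12.78, 25.7, 51.65, 103.81]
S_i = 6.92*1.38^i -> [6.92, 9.55, 13.18, 18.19, 25.1]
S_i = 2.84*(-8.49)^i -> [2.84, -24.11, 204.71, -1737.97, 14755.34]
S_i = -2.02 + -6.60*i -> [-2.02, -8.62, -15.22, -21.82, -28.42]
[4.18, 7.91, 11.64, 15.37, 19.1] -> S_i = 4.18 + 3.73*i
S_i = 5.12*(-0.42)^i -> [5.12, -2.15, 0.9, -0.38, 0.16]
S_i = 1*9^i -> [1, 9, 81, 729, 6561]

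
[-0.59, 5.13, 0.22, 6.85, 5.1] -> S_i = Random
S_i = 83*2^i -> [83, 166, 332, 664, 1328]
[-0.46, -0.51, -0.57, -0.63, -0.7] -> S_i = -0.46*1.11^i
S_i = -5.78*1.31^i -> [-5.78, -7.57, -9.92, -12.99, -17.02]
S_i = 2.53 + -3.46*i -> [2.53, -0.93, -4.39, -7.85, -11.31]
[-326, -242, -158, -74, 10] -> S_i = -326 + 84*i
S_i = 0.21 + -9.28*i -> [0.21, -9.07, -18.35, -27.63, -36.91]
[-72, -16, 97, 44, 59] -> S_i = Random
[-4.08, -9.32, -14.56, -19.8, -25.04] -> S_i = -4.08 + -5.24*i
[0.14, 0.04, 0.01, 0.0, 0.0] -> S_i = 0.14*0.31^i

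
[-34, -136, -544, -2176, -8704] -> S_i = -34*4^i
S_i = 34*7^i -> [34, 238, 1666, 11662, 81634]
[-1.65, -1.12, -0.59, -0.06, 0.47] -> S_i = -1.65 + 0.53*i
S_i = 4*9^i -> [4, 36, 324, 2916, 26244]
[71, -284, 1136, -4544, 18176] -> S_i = 71*-4^i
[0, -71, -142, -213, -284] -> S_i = 0 + -71*i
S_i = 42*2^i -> [42, 84, 168, 336, 672]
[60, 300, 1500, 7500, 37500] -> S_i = 60*5^i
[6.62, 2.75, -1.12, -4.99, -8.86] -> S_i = 6.62 + -3.87*i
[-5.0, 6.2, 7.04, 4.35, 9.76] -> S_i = Random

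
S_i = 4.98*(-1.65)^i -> [4.98, -8.22, 13.56, -22.37, 36.91]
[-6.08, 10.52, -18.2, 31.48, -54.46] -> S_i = -6.08*(-1.73)^i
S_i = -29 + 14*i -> [-29, -15, -1, 13, 27]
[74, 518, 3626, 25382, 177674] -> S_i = 74*7^i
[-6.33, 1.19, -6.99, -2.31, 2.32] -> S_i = Random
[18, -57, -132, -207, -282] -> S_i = 18 + -75*i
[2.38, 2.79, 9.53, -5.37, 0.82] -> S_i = Random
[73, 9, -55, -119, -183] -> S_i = 73 + -64*i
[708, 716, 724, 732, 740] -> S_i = 708 + 8*i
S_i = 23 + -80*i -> [23, -57, -137, -217, -297]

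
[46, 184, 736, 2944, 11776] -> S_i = 46*4^i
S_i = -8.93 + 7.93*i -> [-8.93, -1.0, 6.93, 14.86, 22.79]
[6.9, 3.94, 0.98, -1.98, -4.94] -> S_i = 6.90 + -2.96*i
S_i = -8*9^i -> [-8, -72, -648, -5832, -52488]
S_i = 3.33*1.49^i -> [3.33, 4.96, 7.39, 11.02, 16.41]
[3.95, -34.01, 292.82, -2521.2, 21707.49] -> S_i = 3.95*(-8.61)^i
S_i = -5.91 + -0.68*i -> [-5.91, -6.59, -7.27, -7.95, -8.63]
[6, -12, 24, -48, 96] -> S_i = 6*-2^i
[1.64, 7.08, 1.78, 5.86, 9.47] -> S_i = Random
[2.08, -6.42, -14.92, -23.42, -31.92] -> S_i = 2.08 + -8.50*i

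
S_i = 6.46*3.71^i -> [6.46, 23.97, 88.92, 329.88, 1223.85]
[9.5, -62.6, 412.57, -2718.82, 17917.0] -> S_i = 9.50*(-6.59)^i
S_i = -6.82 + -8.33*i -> [-6.82, -15.15, -23.48, -31.81, -40.14]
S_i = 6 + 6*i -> [6, 12, 18, 24, 30]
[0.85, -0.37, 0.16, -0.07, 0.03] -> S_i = 0.85*(-0.44)^i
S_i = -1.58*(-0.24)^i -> [-1.58, 0.38, -0.09, 0.02, -0.01]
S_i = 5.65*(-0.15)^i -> [5.65, -0.85, 0.13, -0.02, 0.0]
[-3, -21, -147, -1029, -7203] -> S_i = -3*7^i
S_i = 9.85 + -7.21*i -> [9.85, 2.64, -4.57, -11.78, -18.99]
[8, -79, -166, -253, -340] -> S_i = 8 + -87*i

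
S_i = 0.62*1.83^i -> [0.62, 1.13, 2.08, 3.8, 6.95]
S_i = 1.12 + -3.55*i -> [1.12, -2.43, -5.98, -9.53, -13.08]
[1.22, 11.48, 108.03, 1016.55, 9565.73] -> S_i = 1.22*9.41^i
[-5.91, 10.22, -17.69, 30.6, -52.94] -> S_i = -5.91*(-1.73)^i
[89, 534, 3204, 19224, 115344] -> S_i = 89*6^i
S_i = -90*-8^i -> [-90, 720, -5760, 46080, -368640]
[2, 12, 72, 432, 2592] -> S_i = 2*6^i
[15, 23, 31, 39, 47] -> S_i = 15 + 8*i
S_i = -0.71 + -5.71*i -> [-0.71, -6.42, -12.13, -17.84, -23.55]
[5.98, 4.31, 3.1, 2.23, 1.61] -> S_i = 5.98*0.72^i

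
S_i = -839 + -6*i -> [-839, -845, -851, -857, -863]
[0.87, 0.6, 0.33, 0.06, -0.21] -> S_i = 0.87 + -0.27*i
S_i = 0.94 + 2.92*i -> [0.94, 3.86, 6.78, 9.7, 12.62]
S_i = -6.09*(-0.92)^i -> [-6.09, 5.6, -5.15, 4.74, -4.36]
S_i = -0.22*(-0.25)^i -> [-0.22, 0.06, -0.01, 0.0, -0.0]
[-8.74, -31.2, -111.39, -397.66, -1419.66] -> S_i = -8.74*3.57^i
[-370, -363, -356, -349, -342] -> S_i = -370 + 7*i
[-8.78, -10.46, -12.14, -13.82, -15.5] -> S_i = -8.78 + -1.68*i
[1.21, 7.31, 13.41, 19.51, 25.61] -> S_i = 1.21 + 6.10*i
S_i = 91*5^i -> [91, 455, 2275, 11375, 56875]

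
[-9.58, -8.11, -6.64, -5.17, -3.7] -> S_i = -9.58 + 1.47*i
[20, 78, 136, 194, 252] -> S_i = 20 + 58*i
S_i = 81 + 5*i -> [81, 86, 91, 96, 101]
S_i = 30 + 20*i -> [30, 50, 70, 90, 110]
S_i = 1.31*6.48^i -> [1.31, 8.49, 55.01, 356.45, 2309.78]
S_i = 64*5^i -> [64, 320, 1600, 8000, 40000]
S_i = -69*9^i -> [-69, -621, -5589, -50301, -452709]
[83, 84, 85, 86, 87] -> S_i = 83 + 1*i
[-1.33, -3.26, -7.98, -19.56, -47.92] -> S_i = -1.33*2.45^i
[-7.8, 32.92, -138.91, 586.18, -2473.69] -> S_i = -7.80*(-4.22)^i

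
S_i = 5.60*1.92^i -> [5.6, 10.75, 20.64, 39.64, 76.1]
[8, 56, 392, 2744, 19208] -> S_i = 8*7^i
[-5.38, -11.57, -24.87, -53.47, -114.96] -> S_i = -5.38*2.15^i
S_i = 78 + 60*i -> [78, 138, 198, 258, 318]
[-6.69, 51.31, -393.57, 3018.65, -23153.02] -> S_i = -6.69*(-7.67)^i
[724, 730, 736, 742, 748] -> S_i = 724 + 6*i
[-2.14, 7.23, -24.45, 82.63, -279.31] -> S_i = -2.14*(-3.38)^i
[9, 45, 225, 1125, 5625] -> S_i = 9*5^i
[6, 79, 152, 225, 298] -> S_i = 6 + 73*i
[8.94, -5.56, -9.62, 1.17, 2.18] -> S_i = Random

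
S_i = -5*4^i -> [-5, -20, -80, -320, -1280]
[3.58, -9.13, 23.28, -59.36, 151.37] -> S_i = 3.58*(-2.55)^i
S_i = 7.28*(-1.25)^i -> [7.28, -9.1, 11.38, -14.22, 17.77]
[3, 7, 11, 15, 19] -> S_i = 3 + 4*i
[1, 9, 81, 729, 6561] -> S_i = 1*9^i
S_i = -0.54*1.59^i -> [-0.54, -0.86, -1.37, -2.17, -3.45]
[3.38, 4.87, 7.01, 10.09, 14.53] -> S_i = 3.38*1.44^i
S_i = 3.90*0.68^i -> [3.9, 2.65, 1.8, 1.23, 0.83]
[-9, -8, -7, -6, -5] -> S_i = -9 + 1*i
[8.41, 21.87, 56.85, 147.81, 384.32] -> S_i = 8.41*2.60^i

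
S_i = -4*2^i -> [-4, -8, -16, -32, -64]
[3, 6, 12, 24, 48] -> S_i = 3*2^i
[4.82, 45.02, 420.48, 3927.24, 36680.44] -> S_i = 4.82*9.34^i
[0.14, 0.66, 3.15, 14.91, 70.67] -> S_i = 0.14*4.74^i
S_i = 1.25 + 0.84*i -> [1.25, 2.09, 2.93, 3.77, 4.61]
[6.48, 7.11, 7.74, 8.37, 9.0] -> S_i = 6.48 + 0.63*i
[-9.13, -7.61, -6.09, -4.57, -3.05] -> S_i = -9.13 + 1.52*i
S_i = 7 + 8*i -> [7, 15, 23, 31, 39]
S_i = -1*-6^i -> [-1, 6, -36, 216, -1296]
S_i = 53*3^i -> [53, 159, 477, 1431, 4293]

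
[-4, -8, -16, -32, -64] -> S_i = -4*2^i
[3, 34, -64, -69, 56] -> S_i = Random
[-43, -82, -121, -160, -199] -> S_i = -43 + -39*i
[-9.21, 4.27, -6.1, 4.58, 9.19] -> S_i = Random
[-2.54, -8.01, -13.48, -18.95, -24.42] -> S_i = -2.54 + -5.47*i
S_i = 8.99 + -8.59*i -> [8.99, 0.4, -8.19, -16.78, -25.37]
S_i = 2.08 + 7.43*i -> [2.08, 9.51, 16.94, 24.37, 31.8]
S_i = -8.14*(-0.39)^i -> [-8.14, 3.17, -1.24, 0.48, -0.19]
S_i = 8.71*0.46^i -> [8.71, 4.01, 1.84, 0.85, 0.39]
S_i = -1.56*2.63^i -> [-1.56, -4.1, -10.79, -28.38, -74.64]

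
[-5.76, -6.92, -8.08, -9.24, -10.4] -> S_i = -5.76 + -1.16*i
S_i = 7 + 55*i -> [7, 62, 117, 172, 227]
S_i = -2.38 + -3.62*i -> [-2.38, -6.0, -9.62, -13.24, -16.86]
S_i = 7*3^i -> [7, 21, 63, 189, 567]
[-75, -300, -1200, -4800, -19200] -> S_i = -75*4^i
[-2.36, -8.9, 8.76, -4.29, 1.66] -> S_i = Random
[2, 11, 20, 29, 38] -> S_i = 2 + 9*i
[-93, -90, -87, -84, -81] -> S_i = -93 + 3*i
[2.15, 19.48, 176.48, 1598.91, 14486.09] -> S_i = 2.15*9.06^i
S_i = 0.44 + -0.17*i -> [0.44, 0.27, 0.1, -0.07, -0.24]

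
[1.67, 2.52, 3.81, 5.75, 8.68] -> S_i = 1.67*1.51^i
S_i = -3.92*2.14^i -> [-3.92, -8.39, -17.95, -38.42, -82.21]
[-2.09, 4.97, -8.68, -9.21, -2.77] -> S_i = Random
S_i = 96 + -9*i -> [96, 87, 78, 69, 60]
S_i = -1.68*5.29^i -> [-1.68, -8.89, -47.01, -248.7, -1315.62]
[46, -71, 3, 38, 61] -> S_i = Random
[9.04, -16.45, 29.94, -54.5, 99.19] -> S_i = 9.04*(-1.82)^i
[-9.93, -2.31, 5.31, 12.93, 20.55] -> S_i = -9.93 + 7.62*i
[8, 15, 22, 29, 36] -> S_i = 8 + 7*i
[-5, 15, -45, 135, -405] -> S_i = -5*-3^i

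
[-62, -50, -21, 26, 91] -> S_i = Random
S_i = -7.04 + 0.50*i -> [-7.04, -6.54, -6.04, -5.54, -5.04]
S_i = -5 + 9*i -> [-5, 4, 13, 22, 31]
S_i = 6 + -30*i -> [6, -24, -54, -84, -114]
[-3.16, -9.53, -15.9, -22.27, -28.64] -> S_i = -3.16 + -6.37*i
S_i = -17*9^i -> [-17, -153, -1377, -12393, -111537]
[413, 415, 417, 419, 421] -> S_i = 413 + 2*i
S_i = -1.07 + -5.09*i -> [-1.07, -6.16, -11.25, -16.34, -21.43]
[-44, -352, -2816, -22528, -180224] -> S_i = -44*8^i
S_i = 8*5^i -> [8, 40, 200, 1000, 5000]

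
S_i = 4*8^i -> [4, 32, 256, 2048, 16384]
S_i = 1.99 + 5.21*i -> [1.99, 7.2, 12.41, 17.62, 22.83]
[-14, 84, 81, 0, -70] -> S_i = Random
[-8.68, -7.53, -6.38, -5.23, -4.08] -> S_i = -8.68 + 1.15*i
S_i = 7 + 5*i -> [7, 12, 17, 22, 27]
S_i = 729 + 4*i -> [729, 733, 737, 741, 745]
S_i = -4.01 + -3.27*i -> [-4.01, -7.28, -10.55, -13.82, -17.09]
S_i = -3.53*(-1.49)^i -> [-3.53, 5.26, -7.84, 11.68, -17.4]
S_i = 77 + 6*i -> [77, 83, 89, 95, 101]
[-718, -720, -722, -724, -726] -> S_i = -718 + -2*i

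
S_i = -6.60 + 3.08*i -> [-6.6, -3.52, -0.44, 2.64, 5.72]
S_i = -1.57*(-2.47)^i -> [-1.57, 3.88, -9.58, 23.66, -58.44]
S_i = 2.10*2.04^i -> [2.1, 4.28, 8.74, 17.83, 36.37]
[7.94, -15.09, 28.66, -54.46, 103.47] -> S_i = 7.94*(-1.90)^i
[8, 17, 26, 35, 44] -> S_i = 8 + 9*i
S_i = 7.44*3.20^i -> [7.44, 23.81, 76.19, 243.79, 780.14]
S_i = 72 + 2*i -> [72, 74, 76, 78, 80]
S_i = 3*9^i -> [3, 27, 243, 2187, 19683]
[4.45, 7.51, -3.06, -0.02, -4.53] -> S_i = Random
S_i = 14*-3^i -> [14, -42, 126, -378, 1134]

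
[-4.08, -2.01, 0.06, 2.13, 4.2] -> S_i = -4.08 + 2.07*i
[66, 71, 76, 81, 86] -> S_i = 66 + 5*i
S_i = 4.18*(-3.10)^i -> [4.18, -12.96, 40.17, -124.53, 386.03]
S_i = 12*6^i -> [12, 72, 432, 2592, 15552]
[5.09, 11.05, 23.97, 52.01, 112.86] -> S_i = 5.09*2.17^i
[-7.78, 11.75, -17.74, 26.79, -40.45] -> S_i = -7.78*(-1.51)^i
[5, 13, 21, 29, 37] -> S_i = 5 + 8*i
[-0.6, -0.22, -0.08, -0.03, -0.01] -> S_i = -0.60*0.36^i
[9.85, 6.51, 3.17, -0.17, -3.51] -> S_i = 9.85 + -3.34*i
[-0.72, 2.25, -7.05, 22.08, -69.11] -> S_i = -0.72*(-3.13)^i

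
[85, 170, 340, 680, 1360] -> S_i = 85*2^i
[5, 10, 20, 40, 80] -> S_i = 5*2^i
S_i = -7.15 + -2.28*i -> [-7.15, -9.43, -11.71, -13.99, -16.27]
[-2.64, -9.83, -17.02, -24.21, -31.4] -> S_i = -2.64 + -7.19*i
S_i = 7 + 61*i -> [7, 68, 129, 190, 251]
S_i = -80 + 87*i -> [-80, 7, 94, 181, 268]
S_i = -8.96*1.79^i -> [-8.96, -16.04, -28.71, -51.39, -91.99]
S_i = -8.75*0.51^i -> [-8.75, -4.46, -2.28, -1.16, -0.59]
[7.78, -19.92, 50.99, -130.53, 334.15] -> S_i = 7.78*(-2.56)^i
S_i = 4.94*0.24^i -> [4.94, 1.19, 0.28, 0.07, 0.02]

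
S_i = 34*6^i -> [34, 204, 1224, 7344, 44064]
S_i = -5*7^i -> [-5, -35, -245, -1715, -12005]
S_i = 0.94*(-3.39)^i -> [0.94, -3.19, 10.8, -36.62, 124.14]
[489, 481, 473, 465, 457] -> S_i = 489 + -8*i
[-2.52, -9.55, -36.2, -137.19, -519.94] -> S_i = -2.52*3.79^i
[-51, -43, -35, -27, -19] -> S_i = -51 + 8*i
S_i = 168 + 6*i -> [168, 174, 180, 186, 192]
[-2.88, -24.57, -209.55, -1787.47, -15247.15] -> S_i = -2.88*8.53^i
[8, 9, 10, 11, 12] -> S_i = 8 + 1*i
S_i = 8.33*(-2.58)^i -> [8.33, -21.49, 55.45, -143.06, 369.08]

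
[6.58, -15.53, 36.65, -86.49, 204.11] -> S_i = 6.58*(-2.36)^i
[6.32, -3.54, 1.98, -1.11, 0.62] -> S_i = 6.32*(-0.56)^i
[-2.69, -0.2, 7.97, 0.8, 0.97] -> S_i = Random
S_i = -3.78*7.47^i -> [-3.78, -28.24, -210.93, -1575.63, -11769.94]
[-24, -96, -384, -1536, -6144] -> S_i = -24*4^i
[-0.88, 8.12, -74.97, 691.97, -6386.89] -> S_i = -0.88*(-9.23)^i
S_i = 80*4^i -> [80, 320, 1280, 5120, 20480]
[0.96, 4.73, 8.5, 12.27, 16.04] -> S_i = 0.96 + 3.77*i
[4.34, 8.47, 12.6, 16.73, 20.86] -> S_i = 4.34 + 4.13*i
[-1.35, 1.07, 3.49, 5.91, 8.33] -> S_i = -1.35 + 2.42*i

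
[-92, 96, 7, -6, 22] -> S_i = Random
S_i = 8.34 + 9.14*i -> [8.34, 17.48, 26.62, 35.76, 44.9]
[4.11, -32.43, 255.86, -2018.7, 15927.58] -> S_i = 4.11*(-7.89)^i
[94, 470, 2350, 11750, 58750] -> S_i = 94*5^i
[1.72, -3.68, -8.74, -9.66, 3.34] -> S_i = Random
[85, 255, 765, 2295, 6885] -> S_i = 85*3^i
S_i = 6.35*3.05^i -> [6.35, 19.37, 59.07, 180.17, 549.51]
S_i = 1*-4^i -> [1, -4, 16, -64, 256]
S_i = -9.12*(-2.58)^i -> [-9.12, 23.53, -60.71, 156.62, -404.09]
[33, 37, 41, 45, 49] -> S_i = 33 + 4*i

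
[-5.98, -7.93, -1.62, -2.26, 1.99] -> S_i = Random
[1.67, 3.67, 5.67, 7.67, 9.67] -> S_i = 1.67 + 2.00*i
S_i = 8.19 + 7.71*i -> [8.19, 15.9, 23.61, 31.32, 39.03]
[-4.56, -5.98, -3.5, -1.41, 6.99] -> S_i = Random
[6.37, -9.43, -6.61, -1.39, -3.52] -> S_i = Random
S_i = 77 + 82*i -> [77, 159, 241, 323, 405]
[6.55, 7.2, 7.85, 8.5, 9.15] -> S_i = 6.55 + 0.65*i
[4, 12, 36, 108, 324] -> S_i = 4*3^i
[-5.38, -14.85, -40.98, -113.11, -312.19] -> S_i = -5.38*2.76^i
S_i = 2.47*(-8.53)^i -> [2.47, -21.07, 179.72, -1533.01, 13076.55]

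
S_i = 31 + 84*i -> [31, 115, 199, 283, 367]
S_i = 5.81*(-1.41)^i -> [5.81, -8.19, 11.55, -16.29, 22.96]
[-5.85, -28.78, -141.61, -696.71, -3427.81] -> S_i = -5.85*4.92^i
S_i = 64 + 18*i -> [64, 82, 100, 118, 136]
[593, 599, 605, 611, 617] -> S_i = 593 + 6*i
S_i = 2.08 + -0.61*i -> [2.08, 1.47, 0.86, 0.25, -0.36]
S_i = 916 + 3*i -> [916, 919, 922, 925, 928]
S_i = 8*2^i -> [8, 16, 32, 64, 128]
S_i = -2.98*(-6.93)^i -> [-2.98, 20.65, -143.11, 991.78, -6873.05]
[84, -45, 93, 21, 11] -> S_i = Random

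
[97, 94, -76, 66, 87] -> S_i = Random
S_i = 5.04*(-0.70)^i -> [5.04, -3.53, 2.47, -1.73, 1.21]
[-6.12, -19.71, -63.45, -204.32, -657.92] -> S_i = -6.12*3.22^i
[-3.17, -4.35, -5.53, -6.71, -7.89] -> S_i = -3.17 + -1.18*i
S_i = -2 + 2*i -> [-2, 0, 2, 4, 6]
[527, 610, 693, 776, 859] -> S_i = 527 + 83*i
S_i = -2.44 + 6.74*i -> [-2.44, 4.3, 11.04, 17.78, 24.52]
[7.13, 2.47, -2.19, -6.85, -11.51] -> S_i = 7.13 + -4.66*i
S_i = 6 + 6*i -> [6, 12, 18, 24, 30]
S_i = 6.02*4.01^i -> [6.02, 24.14, 96.8, 388.18, 1556.59]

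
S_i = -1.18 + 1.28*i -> [-1.18, 0.1, 1.38, 2.66, 3.94]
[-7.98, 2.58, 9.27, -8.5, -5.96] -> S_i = Random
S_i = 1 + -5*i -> [1, -4, -9, -14, -19]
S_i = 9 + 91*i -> [9, 100, 191, 282, 373]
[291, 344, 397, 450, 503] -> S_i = 291 + 53*i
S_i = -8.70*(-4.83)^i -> [-8.7, 42.02, -202.96, 980.3, -4734.87]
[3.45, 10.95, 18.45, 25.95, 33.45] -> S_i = 3.45 + 7.50*i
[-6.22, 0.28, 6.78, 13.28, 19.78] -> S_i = -6.22 + 6.50*i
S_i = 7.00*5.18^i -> [7.0, 36.26, 187.83, 972.94, 5039.84]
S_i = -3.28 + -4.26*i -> [-3.28, -7.54, -11.8, -16.06, -20.32]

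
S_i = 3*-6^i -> [3, -18, 108, -648, 3888]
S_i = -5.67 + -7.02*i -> [-5.67, -12.69, -19.71, -26.73, -33.75]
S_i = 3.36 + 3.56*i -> [3.36, 6.92, 10.48, 14.04, 17.6]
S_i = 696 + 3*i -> [696, 699, 702, 705, 708]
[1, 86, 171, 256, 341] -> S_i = 1 + 85*i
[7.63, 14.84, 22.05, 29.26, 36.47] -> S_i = 7.63 + 7.21*i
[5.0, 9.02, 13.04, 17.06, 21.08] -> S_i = 5.00 + 4.02*i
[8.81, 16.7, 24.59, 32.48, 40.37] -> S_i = 8.81 + 7.89*i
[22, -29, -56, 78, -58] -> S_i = Random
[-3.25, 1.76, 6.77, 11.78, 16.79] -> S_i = -3.25 + 5.01*i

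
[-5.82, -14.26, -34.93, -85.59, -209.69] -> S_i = -5.82*2.45^i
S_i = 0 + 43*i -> [0, 43, 86, 129, 172]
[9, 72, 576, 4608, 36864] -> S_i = 9*8^i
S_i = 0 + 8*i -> [0, 8, 16, 24, 32]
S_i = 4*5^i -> [4, 20, 100, 500, 2500]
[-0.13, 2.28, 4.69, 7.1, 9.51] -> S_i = -0.13 + 2.41*i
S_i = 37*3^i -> [37, 111, 333, 999, 2997]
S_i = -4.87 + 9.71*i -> [-4.87, 4.84, 14.55, 24.26, 33.97]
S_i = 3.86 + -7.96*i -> [3.86, -4.1, -12.06, -20.02, -27.98]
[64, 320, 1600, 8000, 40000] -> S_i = 64*5^i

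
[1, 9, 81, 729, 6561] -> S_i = 1*9^i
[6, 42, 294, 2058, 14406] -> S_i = 6*7^i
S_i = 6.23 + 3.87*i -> [6.23, 10.1, 13.97, 17.84, 21.71]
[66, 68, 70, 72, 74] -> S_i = 66 + 2*i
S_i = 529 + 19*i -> [529, 548, 567, 586, 605]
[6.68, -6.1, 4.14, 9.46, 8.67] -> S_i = Random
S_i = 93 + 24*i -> [93, 117, 141, 165, 189]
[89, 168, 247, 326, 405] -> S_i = 89 + 79*i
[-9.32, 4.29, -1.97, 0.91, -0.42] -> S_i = -9.32*(-0.46)^i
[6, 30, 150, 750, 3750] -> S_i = 6*5^i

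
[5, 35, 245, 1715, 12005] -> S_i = 5*7^i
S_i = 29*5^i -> [29, 145, 725, 3625, 18125]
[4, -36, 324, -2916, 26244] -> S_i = 4*-9^i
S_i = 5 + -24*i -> [5, -19, -43, -67, -91]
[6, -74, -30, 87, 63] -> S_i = Random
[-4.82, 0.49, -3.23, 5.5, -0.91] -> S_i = Random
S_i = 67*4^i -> [67, 268, 1072, 4288, 17152]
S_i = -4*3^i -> [-4, -12, -36, -108, -324]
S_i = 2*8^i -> [2, 16, 128, 1024, 8192]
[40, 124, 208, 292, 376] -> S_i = 40 + 84*i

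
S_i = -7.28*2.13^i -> [-7.28, -15.51, -33.03, -70.35, -149.85]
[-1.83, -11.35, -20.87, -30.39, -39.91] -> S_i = -1.83 + -9.52*i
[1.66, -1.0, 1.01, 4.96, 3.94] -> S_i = Random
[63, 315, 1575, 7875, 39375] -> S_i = 63*5^i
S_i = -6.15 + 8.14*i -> [-6.15, 1.99, 10.13, 18.27, 26.41]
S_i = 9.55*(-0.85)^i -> [9.55, -8.12, 6.9, -5.86, 4.99]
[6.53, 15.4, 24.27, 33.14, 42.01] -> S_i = 6.53 + 8.87*i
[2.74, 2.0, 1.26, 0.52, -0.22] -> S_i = 2.74 + -0.74*i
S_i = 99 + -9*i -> [99, 90, 81, 72, 63]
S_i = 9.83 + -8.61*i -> [9.83, 1.22, -7.39, -16.0, -24.61]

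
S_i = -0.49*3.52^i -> [-0.49, -1.72, -6.07, -21.37, -75.23]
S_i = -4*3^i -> [-4, -12, -36, -108, -324]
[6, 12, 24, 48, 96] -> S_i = 6*2^i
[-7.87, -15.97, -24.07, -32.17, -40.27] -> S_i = -7.87 + -8.10*i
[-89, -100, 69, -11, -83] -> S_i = Random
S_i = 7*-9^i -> [7, -63, 567, -5103, 45927]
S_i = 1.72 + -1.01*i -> [1.72, 0.71, -0.3, -1.31, -2.32]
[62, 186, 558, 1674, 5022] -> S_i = 62*3^i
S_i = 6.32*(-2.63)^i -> [6.32, -16.62, 43.71, -114.97, 302.37]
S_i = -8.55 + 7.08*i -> [-8.55, -1.47, 5.61, 12.69, 19.77]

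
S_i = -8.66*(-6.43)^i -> [-8.66, 55.68, -358.05, 2302.24, -14803.41]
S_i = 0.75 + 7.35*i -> [0.75, 8.1, 15.45, 22.8, 30.15]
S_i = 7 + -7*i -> [7, 0, -7, -14, -21]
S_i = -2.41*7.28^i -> [-2.41, -17.54, -127.73, -929.85, -6769.28]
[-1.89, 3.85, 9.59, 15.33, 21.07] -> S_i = -1.89 + 5.74*i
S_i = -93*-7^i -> [-93, 651, -4557, 31899, -223293]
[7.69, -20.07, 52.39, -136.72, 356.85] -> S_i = 7.69*(-2.61)^i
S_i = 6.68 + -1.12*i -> [6.68, 5.56, 4.44, 3.32, 2.2]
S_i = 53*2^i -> [53, 106, 212, 424, 848]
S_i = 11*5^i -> [11, 55, 275, 1375, 6875]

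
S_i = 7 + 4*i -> [7, 11, 15, 19, 23]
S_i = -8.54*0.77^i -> [-8.54, -6.58, -5.06, -3.9, -3.0]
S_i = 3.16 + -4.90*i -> [3.16, -1.74, -6.64, -11.54, -16.44]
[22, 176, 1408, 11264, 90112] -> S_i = 22*8^i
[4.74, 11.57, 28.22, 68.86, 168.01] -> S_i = 4.74*2.44^i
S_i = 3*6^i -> [3, 18, 108, 648, 3888]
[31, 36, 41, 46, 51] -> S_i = 31 + 5*i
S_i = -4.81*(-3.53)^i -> [-4.81, 16.98, -59.94, 211.58, -746.87]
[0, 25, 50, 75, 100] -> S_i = 0 + 25*i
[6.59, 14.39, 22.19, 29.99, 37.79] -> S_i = 6.59 + 7.80*i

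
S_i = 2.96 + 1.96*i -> [2.96, 4.92, 6.88, 8.84, 10.8]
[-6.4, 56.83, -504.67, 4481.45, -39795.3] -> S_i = -6.40*(-8.88)^i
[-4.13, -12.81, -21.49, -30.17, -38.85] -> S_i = -4.13 + -8.68*i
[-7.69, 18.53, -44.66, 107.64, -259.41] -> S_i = -7.69*(-2.41)^i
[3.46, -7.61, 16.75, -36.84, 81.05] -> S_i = 3.46*(-2.20)^i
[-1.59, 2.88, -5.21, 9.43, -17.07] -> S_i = -1.59*(-1.81)^i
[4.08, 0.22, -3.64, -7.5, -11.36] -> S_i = 4.08 + -3.86*i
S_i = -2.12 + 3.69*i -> [-2.12, 1.57, 5.26, 8.95, 12.64]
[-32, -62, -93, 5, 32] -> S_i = Random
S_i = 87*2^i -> [87, 174, 348, 696, 1392]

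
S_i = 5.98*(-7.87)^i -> [5.98, -47.06, 370.38, -2914.91, 22940.35]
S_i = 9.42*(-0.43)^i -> [9.42, -4.05, 1.74, -0.75, 0.32]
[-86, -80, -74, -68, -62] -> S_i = -86 + 6*i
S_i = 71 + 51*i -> [71, 122, 173, 224, 275]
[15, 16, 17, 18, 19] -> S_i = 15 + 1*i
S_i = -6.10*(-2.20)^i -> [-6.1, 13.42, -29.52, 64.95, -142.9]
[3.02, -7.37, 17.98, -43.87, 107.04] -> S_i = 3.02*(-2.44)^i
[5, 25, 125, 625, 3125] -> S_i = 5*5^i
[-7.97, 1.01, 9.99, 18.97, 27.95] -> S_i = -7.97 + 8.98*i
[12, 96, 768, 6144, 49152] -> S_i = 12*8^i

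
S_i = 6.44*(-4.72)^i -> [6.44, -30.4, 143.47, -677.19, 3196.35]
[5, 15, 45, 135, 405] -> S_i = 5*3^i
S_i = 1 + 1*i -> [1, 2, 3, 4, 5]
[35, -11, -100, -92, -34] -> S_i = Random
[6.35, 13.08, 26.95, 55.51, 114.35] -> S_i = 6.35*2.06^i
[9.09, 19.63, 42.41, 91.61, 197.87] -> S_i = 9.09*2.16^i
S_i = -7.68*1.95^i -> [-7.68, -14.98, -29.2, -56.95, -111.05]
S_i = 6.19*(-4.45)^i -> [6.19, -27.55, 122.58, -545.47, 2427.34]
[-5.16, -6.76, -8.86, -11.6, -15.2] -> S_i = -5.16*1.31^i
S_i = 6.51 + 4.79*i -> [6.51, 11.3, 16.09, 20.88, 25.67]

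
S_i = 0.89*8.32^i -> [0.89, 7.4, 61.61, 512.58, 4264.65]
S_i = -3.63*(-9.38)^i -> [-3.63, 34.05, -319.38, 2995.82, -28100.75]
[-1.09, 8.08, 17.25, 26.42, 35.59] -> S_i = -1.09 + 9.17*i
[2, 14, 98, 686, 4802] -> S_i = 2*7^i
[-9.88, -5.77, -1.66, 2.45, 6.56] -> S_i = -9.88 + 4.11*i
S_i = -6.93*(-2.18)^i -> [-6.93, 15.11, -32.93, 71.8, -156.52]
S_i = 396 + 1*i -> [396, 397, 398, 399, 400]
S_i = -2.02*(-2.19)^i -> [-2.02, 4.42, -9.69, 21.22, -46.47]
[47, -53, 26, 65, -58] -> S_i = Random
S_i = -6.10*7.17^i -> [-6.1, -43.74, -313.59, -2248.47, -16121.54]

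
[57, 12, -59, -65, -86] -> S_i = Random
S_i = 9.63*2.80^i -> [9.63, 26.96, 75.5, 211.4, 591.91]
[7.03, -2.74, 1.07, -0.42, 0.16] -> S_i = 7.03*(-0.39)^i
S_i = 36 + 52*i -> [36, 88, 140, 192, 244]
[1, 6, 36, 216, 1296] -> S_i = 1*6^i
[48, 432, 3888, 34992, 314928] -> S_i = 48*9^i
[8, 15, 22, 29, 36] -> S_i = 8 + 7*i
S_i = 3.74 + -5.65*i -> [3.74, -1.91, -7.56, -13.21, -18.86]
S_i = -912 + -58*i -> [-912, -970, -1028, -1086, -1144]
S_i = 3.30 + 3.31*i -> [3.3, 6.61, 9.92, 13.23, 16.54]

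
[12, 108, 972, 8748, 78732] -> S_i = 12*9^i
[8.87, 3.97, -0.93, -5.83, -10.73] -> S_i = 8.87 + -4.90*i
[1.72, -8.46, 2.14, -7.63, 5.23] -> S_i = Random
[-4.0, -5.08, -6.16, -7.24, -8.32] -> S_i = -4.00 + -1.08*i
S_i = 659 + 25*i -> [659, 684, 709, 734, 759]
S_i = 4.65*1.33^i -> [4.65, 6.18, 8.23, 10.94, 14.55]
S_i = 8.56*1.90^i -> [8.56, 16.26, 30.9, 58.71, 111.55]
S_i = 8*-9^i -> [8, -72, 648, -5832, 52488]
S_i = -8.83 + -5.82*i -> [-8.83, -14.65, -20.47, -26.29, -32.11]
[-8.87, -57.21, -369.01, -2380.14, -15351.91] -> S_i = -8.87*6.45^i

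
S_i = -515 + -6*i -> [-515, -521, -527, -533, -539]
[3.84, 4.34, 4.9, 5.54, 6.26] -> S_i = 3.84*1.13^i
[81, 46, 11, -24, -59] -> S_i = 81 + -35*i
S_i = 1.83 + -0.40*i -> [1.83, 1.43, 1.03, 0.63, 0.23]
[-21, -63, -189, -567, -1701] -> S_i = -21*3^i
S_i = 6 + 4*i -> [6, 10, 14, 18, 22]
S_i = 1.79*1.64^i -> [1.79, 2.94, 4.81, 7.9, 12.95]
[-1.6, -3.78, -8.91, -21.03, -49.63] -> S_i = -1.60*2.36^i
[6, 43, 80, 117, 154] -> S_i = 6 + 37*i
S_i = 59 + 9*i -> [59, 68, 77, 86, 95]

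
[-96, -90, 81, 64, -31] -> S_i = Random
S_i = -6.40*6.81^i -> [-6.4, -43.58, -296.81, -2021.26, -13764.75]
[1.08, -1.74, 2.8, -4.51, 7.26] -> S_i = 1.08*(-1.61)^i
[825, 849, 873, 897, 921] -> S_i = 825 + 24*i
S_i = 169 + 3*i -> [169, 172, 175, 178, 181]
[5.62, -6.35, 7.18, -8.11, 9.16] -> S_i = 5.62*(-1.13)^i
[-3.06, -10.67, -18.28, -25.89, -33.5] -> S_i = -3.06 + -7.61*i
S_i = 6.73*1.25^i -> [6.73, 8.41, 10.52, 13.14, 16.43]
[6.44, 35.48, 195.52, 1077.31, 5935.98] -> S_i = 6.44*5.51^i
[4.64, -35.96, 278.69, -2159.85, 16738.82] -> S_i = 4.64*(-7.75)^i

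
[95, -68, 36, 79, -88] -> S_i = Random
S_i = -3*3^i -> [-3, -9, -27, -81, -243]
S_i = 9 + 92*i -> [9, 101, 193, 285, 377]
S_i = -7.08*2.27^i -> [-7.08, -16.07, -36.48, -82.82, -187.99]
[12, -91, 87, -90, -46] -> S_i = Random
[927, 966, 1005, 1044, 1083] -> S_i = 927 + 39*i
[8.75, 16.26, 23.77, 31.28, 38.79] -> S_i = 8.75 + 7.51*i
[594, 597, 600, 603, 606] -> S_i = 594 + 3*i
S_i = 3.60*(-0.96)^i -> [3.6, -3.46, 3.32, -3.19, 3.06]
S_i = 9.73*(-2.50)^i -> [9.73, -24.33, 60.81, -152.03, 380.08]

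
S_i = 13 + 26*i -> [13, 39, 65, 91, 117]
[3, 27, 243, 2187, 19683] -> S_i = 3*9^i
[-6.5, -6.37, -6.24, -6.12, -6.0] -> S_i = -6.50*0.98^i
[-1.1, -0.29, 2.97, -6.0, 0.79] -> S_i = Random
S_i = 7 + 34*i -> [7, 41, 75, 109, 143]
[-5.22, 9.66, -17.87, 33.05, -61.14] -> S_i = -5.22*(-1.85)^i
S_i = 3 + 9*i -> [3, 12, 21, 30, 39]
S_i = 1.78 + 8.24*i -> [1.78, 10.02, 18.26, 26.5, 34.74]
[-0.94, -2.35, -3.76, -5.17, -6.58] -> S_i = -0.94 + -1.41*i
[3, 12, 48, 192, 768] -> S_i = 3*4^i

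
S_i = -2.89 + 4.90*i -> [-2.89, 2.01, 6.91, 11.81, 16.71]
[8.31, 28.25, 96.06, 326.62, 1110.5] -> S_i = 8.31*3.40^i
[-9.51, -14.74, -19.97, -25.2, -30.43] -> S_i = -9.51 + -5.23*i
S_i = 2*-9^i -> [2, -18, 162, -1458, 13122]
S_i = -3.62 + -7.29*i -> [-3.62, -10.91, -18.2, -25.49, -32.78]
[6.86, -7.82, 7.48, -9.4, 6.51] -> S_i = Random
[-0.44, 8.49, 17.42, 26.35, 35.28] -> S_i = -0.44 + 8.93*i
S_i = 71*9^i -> [71, 639, 5751, 51759, 465831]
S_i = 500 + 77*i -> [500, 577, 654, 731, 808]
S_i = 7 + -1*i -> [7, 6, 5, 4, 3]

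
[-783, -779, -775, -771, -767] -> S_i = -783 + 4*i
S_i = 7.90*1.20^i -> [7.9, 9.48, 11.38, 13.65, 16.38]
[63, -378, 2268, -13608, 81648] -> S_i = 63*-6^i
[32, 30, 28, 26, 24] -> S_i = 32 + -2*i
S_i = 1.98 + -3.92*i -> [1.98, -1.94, -5.86, -9.78, -13.7]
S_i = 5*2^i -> [5, 10, 20, 40, 80]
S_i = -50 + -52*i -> [-50, -102, -154, -206, -258]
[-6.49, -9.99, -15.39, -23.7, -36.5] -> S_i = -6.49*1.54^i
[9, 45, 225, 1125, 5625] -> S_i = 9*5^i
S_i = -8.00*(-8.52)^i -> [-8.0, 68.16, -580.72, 4947.76, -42154.93]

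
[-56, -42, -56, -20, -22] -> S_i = Random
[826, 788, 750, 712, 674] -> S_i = 826 + -38*i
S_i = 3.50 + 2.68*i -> [3.5, 6.18, 8.86, 11.54, 14.22]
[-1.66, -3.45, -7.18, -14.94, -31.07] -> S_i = -1.66*2.08^i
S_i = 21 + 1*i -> [21, 22, 23, 24, 25]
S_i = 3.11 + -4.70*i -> [3.11, -1.59, -6.29, -10.99, -15.69]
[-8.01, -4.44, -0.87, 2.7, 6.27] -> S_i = -8.01 + 3.57*i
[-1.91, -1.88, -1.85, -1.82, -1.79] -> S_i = -1.91 + 0.03*i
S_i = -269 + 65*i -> [-269, -204, -139, -74, -9]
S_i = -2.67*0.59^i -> [-2.67, -1.58, -0.93, -0.55, -0.32]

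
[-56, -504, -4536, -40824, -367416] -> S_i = -56*9^i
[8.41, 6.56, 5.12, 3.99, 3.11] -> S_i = 8.41*0.78^i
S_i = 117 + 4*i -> [117, 121, 125, 129, 133]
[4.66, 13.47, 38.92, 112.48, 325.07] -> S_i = 4.66*2.89^i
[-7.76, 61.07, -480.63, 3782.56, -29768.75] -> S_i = -7.76*(-7.87)^i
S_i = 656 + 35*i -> [656, 691, 726, 761, 796]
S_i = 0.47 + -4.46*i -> [0.47, -3.99, -8.45, -12.91, -17.37]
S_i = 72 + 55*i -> [72, 127, 182, 237, 292]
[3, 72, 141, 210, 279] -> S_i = 3 + 69*i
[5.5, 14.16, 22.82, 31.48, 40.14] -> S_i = 5.50 + 8.66*i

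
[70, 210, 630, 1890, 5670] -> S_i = 70*3^i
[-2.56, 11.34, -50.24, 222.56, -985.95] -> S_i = -2.56*(-4.43)^i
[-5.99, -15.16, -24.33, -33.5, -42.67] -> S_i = -5.99 + -9.17*i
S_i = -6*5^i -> [-6, -30, -150, -750, -3750]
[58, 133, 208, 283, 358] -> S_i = 58 + 75*i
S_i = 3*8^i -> [3, 24, 192, 1536, 12288]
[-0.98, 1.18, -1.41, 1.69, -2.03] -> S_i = -0.98*(-1.20)^i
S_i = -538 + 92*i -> [-538, -446, -354, -262, -170]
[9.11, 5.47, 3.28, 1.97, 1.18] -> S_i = 9.11*0.60^i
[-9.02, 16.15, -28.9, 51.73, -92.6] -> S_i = -9.02*(-1.79)^i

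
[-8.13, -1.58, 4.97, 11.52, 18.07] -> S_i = -8.13 + 6.55*i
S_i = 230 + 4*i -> [230, 234, 238, 242, 246]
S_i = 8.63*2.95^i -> [8.63, 25.46, 75.1, 221.55, 653.58]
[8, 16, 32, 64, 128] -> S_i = 8*2^i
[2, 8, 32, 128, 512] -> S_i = 2*4^i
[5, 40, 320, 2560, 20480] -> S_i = 5*8^i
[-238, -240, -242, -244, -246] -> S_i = -238 + -2*i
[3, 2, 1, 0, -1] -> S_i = 3 + -1*i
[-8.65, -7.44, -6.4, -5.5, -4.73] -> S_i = -8.65*0.86^i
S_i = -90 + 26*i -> [-90, -64, -38, -12, 14]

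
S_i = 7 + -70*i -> [7, -63, -133, -203, -273]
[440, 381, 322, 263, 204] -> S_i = 440 + -59*i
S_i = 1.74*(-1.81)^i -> [1.74, -3.15, 5.7, -10.32, 18.68]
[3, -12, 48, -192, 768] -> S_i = 3*-4^i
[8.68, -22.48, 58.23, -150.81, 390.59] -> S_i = 8.68*(-2.59)^i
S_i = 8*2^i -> [8, 16, 32, 64, 128]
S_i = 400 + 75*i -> [400, 475, 550, 625, 700]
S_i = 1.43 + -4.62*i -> [1.43, -3.19, -7.81, -12.43, -17.05]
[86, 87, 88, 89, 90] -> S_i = 86 + 1*i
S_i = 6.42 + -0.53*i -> [6.42, 5.89, 5.36, 4.83, 4.3]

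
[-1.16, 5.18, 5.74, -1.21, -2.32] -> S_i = Random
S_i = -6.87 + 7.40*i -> [-6.87, 0.53, 7.93, 15.33, 22.73]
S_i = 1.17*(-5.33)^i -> [1.17, -6.24, 33.24, -177.16, 944.27]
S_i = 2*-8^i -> [2, -16, 128, -1024, 8192]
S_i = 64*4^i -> [64, 256, 1024, 4096, 16384]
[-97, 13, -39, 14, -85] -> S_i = Random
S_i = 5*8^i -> [5, 40, 320, 2560, 20480]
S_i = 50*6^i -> [50, 300, 1800, 10800, 64800]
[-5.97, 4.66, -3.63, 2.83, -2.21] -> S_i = -5.97*(-0.78)^i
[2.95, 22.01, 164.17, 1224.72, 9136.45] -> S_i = 2.95*7.46^i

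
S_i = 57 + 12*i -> [57, 69, 81, 93, 105]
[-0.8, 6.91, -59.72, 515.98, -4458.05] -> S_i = -0.80*(-8.64)^i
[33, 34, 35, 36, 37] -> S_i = 33 + 1*i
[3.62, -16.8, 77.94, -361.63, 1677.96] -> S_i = 3.62*(-4.64)^i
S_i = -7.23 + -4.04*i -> [-7.23, -11.27, -15.31, -19.35, -23.39]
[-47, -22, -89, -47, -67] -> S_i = Random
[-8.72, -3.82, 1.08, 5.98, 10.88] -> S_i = -8.72 + 4.90*i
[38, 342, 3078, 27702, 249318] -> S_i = 38*9^i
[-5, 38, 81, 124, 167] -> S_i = -5 + 43*i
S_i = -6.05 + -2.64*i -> [-6.05, -8.69, -11.33, -13.97, -16.61]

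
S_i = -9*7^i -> [-9, -63, -441, -3087, -21609]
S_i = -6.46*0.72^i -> [-6.46, -4.65, -3.35, -2.41, -1.74]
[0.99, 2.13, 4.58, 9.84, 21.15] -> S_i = 0.99*2.15^i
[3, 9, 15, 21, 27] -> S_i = 3 + 6*i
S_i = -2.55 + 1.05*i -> [-2.55, -1.5, -0.45, 0.6, 1.65]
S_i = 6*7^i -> [6, 42, 294, 2058, 14406]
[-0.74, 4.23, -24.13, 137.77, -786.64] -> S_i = -0.74*(-5.71)^i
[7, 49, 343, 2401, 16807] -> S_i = 7*7^i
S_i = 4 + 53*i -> [4, 57, 110, 163, 216]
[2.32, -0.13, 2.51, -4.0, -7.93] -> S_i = Random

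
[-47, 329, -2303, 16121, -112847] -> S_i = -47*-7^i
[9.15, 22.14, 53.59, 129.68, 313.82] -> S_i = 9.15*2.42^i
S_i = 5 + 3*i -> [5, 8, 11, 14, 17]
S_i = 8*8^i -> [8, 64, 512, 4096, 32768]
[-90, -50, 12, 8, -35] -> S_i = Random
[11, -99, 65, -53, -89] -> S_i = Random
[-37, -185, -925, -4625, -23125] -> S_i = -37*5^i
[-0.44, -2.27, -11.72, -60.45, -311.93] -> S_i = -0.44*5.16^i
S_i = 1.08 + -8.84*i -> [1.08, -7.76, -16.6, -25.44, -34.28]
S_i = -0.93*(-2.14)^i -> [-0.93, 1.99, -4.26, 9.11, -19.5]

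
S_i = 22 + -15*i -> [22, 7, -8, -23, -38]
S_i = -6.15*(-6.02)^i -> [-6.15, 37.02, -222.88, 1341.73, -8077.2]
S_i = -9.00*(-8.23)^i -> [-9.0, 74.07, -609.6, 5016.98, -41289.71]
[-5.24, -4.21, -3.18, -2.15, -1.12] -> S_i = -5.24 + 1.03*i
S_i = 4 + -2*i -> [4, 2, 0, -2, -4]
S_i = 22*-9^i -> [22, -198, 1782, -16038, 144342]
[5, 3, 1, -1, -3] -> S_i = 5 + -2*i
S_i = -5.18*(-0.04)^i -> [-5.18, 0.21, -0.01, 0.0, -0.0]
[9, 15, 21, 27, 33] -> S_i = 9 + 6*i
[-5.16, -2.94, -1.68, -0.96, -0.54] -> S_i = -5.16*0.57^i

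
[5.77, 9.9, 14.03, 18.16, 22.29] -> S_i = 5.77 + 4.13*i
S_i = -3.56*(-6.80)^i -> [-3.56, 24.21, -164.61, 1119.38, -7611.77]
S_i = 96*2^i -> [96, 192, 384, 768, 1536]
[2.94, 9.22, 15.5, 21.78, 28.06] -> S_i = 2.94 + 6.28*i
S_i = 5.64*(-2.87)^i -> [5.64, -16.19, 46.46, -133.33, 382.65]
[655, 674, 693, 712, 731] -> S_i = 655 + 19*i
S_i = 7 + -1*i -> [7, 6, 5, 4, 3]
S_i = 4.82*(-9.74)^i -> [4.82, -46.95, 457.26, -4453.73, 43379.33]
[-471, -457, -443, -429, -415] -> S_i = -471 + 14*i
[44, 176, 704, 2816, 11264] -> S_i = 44*4^i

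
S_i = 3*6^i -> [3, 18, 108, 648, 3888]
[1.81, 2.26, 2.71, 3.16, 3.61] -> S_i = 1.81 + 0.45*i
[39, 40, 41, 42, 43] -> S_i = 39 + 1*i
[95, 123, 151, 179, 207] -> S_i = 95 + 28*i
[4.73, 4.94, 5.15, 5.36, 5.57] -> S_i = 4.73 + 0.21*i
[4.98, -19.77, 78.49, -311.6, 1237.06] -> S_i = 4.98*(-3.97)^i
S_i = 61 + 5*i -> [61, 66, 71, 76, 81]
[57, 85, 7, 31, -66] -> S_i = Random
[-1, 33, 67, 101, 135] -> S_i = -1 + 34*i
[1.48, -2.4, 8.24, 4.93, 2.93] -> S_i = Random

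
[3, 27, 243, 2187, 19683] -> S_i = 3*9^i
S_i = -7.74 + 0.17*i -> [-7.74, -7.57, -7.4, -7.23, -7.06]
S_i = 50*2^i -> [50, 100, 200, 400, 800]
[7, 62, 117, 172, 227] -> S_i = 7 + 55*i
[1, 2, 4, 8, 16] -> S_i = 1*2^i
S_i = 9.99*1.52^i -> [9.99, 15.18, 23.08, 35.08, 53.33]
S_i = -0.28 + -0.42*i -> [-0.28, -0.7, -1.12, -1.54, -1.96]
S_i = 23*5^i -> [23, 115, 575, 2875, 14375]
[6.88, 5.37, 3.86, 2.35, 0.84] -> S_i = 6.88 + -1.51*i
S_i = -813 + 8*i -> [-813, -805, -797, -789, -781]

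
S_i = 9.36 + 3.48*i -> [9.36, 12.84, 16.32, 19.8, 23.28]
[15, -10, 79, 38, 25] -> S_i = Random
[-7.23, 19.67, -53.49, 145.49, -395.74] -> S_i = -7.23*(-2.72)^i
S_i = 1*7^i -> [1, 7, 49, 343, 2401]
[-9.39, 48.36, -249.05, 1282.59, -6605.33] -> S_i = -9.39*(-5.15)^i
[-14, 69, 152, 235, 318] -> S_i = -14 + 83*i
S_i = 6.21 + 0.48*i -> [6.21, 6.69, 7.17, 7.65, 8.13]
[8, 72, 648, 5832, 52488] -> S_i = 8*9^i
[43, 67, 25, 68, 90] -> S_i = Random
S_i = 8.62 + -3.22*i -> [8.62, 5.4, 2.18, -1.04, -4.26]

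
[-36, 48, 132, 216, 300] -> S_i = -36 + 84*i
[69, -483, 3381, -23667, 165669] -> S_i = 69*-7^i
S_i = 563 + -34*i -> [563, 529, 495, 461, 427]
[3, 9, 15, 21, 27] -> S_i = 3 + 6*i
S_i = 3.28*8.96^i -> [3.28, 29.39, 263.32, 2359.38, 21140.04]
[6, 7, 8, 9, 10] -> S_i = 6 + 1*i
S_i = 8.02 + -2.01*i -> [8.02, 6.01, 4.0, 1.99, -0.02]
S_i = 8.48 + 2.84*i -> [8.48, 11.32, 14.16, 17.0, 19.84]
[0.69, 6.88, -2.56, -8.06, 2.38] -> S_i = Random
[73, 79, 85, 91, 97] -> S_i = 73 + 6*i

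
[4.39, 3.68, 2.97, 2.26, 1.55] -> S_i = 4.39 + -0.71*i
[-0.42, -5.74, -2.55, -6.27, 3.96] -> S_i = Random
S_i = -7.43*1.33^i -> [-7.43, -9.88, -13.14, -17.48, -23.25]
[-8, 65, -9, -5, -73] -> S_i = Random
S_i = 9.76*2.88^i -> [9.76, 28.11, 80.95, 233.15, 671.46]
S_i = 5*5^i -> [5, 25, 125, 625, 3125]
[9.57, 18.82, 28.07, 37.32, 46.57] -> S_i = 9.57 + 9.25*i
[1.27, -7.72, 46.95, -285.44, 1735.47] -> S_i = 1.27*(-6.08)^i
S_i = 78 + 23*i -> [78, 101, 124, 147, 170]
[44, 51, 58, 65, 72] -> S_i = 44 + 7*i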